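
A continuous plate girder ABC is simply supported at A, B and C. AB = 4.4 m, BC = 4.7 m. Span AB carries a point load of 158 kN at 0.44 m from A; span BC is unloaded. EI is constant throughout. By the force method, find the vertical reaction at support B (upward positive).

Insert a hinge at B; M_B is the redundant, and each span becomes simply supported.
Discontinuity in slope at B on the released structure — sum the simple-span end rotations:
  span AB: point load 158 at a = 0.44: Pab(L + a)/(6LEI) = 50.47/EI
  relative rotation θ_0 = (50.47 + 0)/EI = 50.47/EI
A unit hogging moment at B produces rotation L₁/(3EI) + L₂/(3EI) = 3.033/EI.
Compatibility: M_B·(L₁+L₂)/(3EI) = θ_0, giving M_B = 16.64 kN·m (hogging).
Span AB, ΣM about A with M_B applied at B: R_B^{AB}·4.4 = 69.52 + 16.64, so R_B^{AB} = 19.58 kN and R_A = 158 − 19.58 = 138.4 kN.
Span BC, ΣM about C: R_B^{BC}·4.7 = 0 + 16.64, so R_B^{BC} = 3.54 kN and R_C = 0 − 3.54 = -3.54 kN.
R_B = 19.58 + 3.54 = 23.12 kN.

R_B = 23.12 kN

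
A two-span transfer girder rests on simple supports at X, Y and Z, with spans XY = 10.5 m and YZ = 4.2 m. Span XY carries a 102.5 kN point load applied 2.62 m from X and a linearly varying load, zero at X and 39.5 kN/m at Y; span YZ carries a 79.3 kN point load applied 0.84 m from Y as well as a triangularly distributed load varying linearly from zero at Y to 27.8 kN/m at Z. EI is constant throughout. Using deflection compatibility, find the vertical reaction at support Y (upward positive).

Insert a hinge at Y; M_Y is the redundant, and each span becomes simply supported.
Discontinuity in slope at Y on the released structure — sum the simple-span end rotations:
  span XY: point load 102.5 at a = 2.62: Pab(L + a)/(6LEI) = 440.7/EI
  span XY: triangular load, peak 39.5: w₀L³/(45EI) = 1016/EI
  span YZ: point load 79.3 at a = 0.84: Pab(L + b)/(6LEI) = 67.14/EI
  span YZ: triangular load, peak 27.8: 7w₀L³/(360EI) = 40.05/EI
  relative rotation θ_0 = (1457 + 107.2)/EI = 1564/EI
A unit hogging moment at Y produces rotation L₁/(3EI) + L₂/(3EI) = 4.9/EI.
Compatibility: M_Y·(L₁+L₂)/(3EI) = θ_0, giving M_Y = 319.2 kN·m (hogging).
Span XY, ΣM about X with M_Y applied at Y: R_Y^{XY}·10.5 = 1720 + 319.2, so R_Y^{XY} = 194.2 kN and R_X = 309.9 − 194.2 = 115.6 kN.
Span YZ, ΣM about Z: R_Y^{YZ}·4.2 = 348.2 + 319.2, so R_Y^{YZ} = 158.9 kN and R_Z = 137.7 − 158.9 = -21.22 kN.
R_Y = 194.2 + 158.9 = 353.1 kN.

R_Y = 353.1 kN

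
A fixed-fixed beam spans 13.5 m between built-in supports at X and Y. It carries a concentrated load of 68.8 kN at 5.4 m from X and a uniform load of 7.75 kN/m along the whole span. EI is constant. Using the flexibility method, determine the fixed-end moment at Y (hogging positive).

Release both end moments; the primary structure is a simply-supported span XY with redundants M_X and M_Y.
On the primary (simply-supported) span, the end slopes from the loading are:
  at X: point load 68.8 at a = 5.4: Pab(L + b)/(6LEI) = 802.5/EI
  at Y: point load 68.8 at a = 5.4: Pab(L + a)/(6LEI) = 702.2/EI
  at X: UDL 7.75: wL³/(24EI) = 794.5/EI
  at Y: UDL 7.75: wL³/(24EI) = 794.5/EI
  θ_X0 = 1597/EI,  θ_Y0 = 1497/EI
Flexibility coefficients: a unit moment at one end gives L/(3EI) there and L/(6EI) at the far end, so f₁₁ = f₂₂ = 4.5/EI and f₁₂ = f₂₁ = 2.25/EI.
Compatibility — zero rotation at each built-in end:
  4.5 M_X + 2.25 M_Y = 1597
  2.25 M_X + 4.5 M_Y = 1497
Solving the pair gives M_X = 251.5 kN·m and M_Y = 206.9 kN·m (hogging).

M_Y = 206.9 kN·m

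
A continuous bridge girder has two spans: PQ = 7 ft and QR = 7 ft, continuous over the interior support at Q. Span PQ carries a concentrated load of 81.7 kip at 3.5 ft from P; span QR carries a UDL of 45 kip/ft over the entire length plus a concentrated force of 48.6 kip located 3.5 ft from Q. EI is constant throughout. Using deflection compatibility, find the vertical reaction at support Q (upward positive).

R_Q = 286.5 kip

Release continuity at Q by inserting a hinge; the redundant is the internal moment M_Q. The primary structure is two simply-supported spans PQ and QR.
End slopes at the hinge Q, treating each span as simply supported:
  span PQ: point load 81.7 at a = 3.5: Pab(L + a)/(6LEI) = 250.2/EI
  span QR: UDL 45: wL³/(24EI) = 643.1/EI
  span QR: point load 48.6 at a = 3.5: Pab(L + b)/(6LEI) = 148.8/EI
  relative rotation θ_0 = (250.2 + 792)/EI = 1042/EI
A unit hogging moment at Q produces rotation L₁/(3EI) + L₂/(3EI) = 4.667/EI.
Slope continuity at Q: θ_0 = M_Q·4.667/EI, so M_Q = 1042/4.667 = 223.3 kip·ft (hogging).
Span PQ, ΣM about P with M_Q applied at Q: R_Q^{PQ}·7 = 285.9 + 223.3, so R_Q^{PQ} = 72.75 kip and R_P = 81.7 − 72.75 = 8.947 kip.
Span QR, ΣM about R: R_Q^{QR}·7 = 1273 + 223.3, so R_Q^{QR} = 213.7 kip and R_R = 363.6 − 213.7 = 149.9 kip.
R_Q = 72.75 + 213.7 = 286.5 kip.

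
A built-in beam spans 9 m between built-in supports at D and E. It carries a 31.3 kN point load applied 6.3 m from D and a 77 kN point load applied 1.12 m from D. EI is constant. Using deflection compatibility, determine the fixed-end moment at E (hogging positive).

M_E = 50.81 kN·m

Release both end moments; the primary structure is a simply-supported span DE with redundants M_D and M_E.
Simple-span end rotations at D and E under the given loads:
  at D: point load 31.3 at a = 6.3: Pab(L + b)/(6LEI) = 115.4/EI
  at E: point load 31.3 at a = 6.3: Pab(L + a)/(6LEI) = 150.9/EI
  at D: point load 77 at a = 1.12: Pab(L + b)/(6LEI) = 212.4/EI
  at E: point load 77 at a = 1.12: Pab(L + a)/(6LEI) = 127.4/EI
  θ_D0 = 327.8/EI,  θ_E0 = 278.2/EI
Flexibility coefficients: a unit moment at one end gives L/(3EI) there and L/(6EI) at the far end, so f₁₁ = f₂₂ = 3/EI and f₁₂ = f₂₁ = 1.5/EI.
Compatibility — zero rotation at each built-in end:
  3 M_D + 1.5 M_E = 327.8
  1.5 M_D + 3 M_E = 278.2
Solving the pair gives M_D = 83.86 kN·m and M_E = 50.81 kN·m (hogging).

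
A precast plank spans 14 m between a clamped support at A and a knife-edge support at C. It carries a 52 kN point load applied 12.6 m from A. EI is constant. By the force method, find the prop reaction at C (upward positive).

R_C = 44.23 kN

Release the roller at C. Primary structure: cantilever fixed at A.
Free-end deflection of the primary structure under the applied loading (downward +):
  point load 52 at a = 12.6: Pa²(3L − a)/(6EI) = 40452/EI
Flexibility coefficient — unit upward force at C: δ_{CC} = L³/(3EI) = 914.7/EI.
The prop prevents deflection at C: R_C = δ_0/δ_{CC} = 40452/914.7 = 44.23 kN.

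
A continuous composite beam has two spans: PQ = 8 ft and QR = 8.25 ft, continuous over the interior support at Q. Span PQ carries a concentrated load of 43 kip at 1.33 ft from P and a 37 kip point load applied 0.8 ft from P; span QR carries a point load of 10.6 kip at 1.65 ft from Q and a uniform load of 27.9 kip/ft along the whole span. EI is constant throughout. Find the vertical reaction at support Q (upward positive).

Insert a hinge at Q; M_Q is the redundant, and each span becomes simply supported.
Rotations at Q on the released spans (each span's end-slope, ×1/EI):
  span PQ: point load 43 at a = 1.33: Pab(L + a)/(6LEI) = 74.15/EI
  span PQ: point load 37 at a = 0.8: Pab(L + a)/(6LEI) = 39.07/EI
  span QR: point load 10.6 at a = 1.65: Pab(L + b)/(6LEI) = 34.63/EI
  span QR: UDL 27.9: wL³/(24EI) = 652.8/EI
  relative rotation θ_0 = (113.2 + 687.4)/EI = 800.6/EI
A unit hogging moment at Q produces rotation L₁/(3EI) + L₂/(3EI) = 5.417/EI.
Compatibility: M_Q·(L₁+L₂)/(3EI) = θ_0, giving M_Q = 147.8 kip·ft (hogging).
Span PQ, ΣM about P with M_Q applied at Q: R_Q^{PQ}·8 = 86.79 + 147.8, so R_Q^{PQ} = 29.32 kip and R_P = 80 − 29.32 = 50.68 kip.
Span QR, ΣM about R: R_Q^{QR}·8.25 = 1019 + 147.8, so R_Q^{QR} = 141.5 kip and R_R = 240.8 − 141.5 = 99.29 kip.
R_Q = 29.32 + 141.5 = 170.8 kip.

R_Q = 170.8 kip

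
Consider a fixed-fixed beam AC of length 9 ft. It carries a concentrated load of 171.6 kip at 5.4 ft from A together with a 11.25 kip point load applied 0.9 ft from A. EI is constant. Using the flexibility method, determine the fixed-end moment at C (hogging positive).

Release both end moments; the primary structure is a simply-supported span AC with redundants M_A and M_C.
Simple-span end rotations at A and C under the given loads:
  at A: point load 171.6 at a = 5.4: Pab(L + b)/(6LEI) = 778.4/EI
  at C: point load 171.6 at a = 5.4: Pab(L + a)/(6LEI) = 889.6/EI
  at A: point load 11.25 at a = 0.9: Pab(L + b)/(6LEI) = 25.97/EI
  at C: point load 11.25 at a = 0.9: Pab(L + a)/(6LEI) = 15.04/EI
  θ_A0 = 804.3/EI,  θ_C0 = 904.6/EI
Flexibility coefficients: a unit moment at one end gives L/(3EI) there and L/(6EI) at the far end, so f₁₁ = f₂₂ = 3/EI and f₁₂ = f₂₁ = 1.5/EI.
Compatibility — zero rotation at each built-in end:
  3 M_A + 1.5 M_C = 804.3
  1.5 M_A + 3 M_C = 904.6
Solving the pair gives M_A = 156.5 kip·ft and M_C = 223.3 kip·ft (hogging).

M_C = 223.3 kip·ft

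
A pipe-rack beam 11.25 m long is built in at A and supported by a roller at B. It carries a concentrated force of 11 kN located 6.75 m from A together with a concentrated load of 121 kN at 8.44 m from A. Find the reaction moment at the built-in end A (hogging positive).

Remove the prop at B; the released (primary) structure is a cantilever built in at A.
Deflection at B on the released cantilever, summing each load's contribution:
  point load 11 at a = 6.75: Pa²(3L − a)/(6EI) = 2255/EI
  point load 121 at a = 8.44: Pa²(3L − a)/(6EI) = 36359/EI
  δ_0 = 38614/EI
Flexibility coefficient — unit upward force at B: δ_{BB} = L³/(3EI) = 474.6/EI.
Compatibility at B: δ_0 − R_B·δ_{BB} = 0, so R_B = 38614/474.6 = 81.36 kN.
Moment equilibrium about A: M_A = Σ(load moments about A) − R_B·L = 1095 − 81.36×11.25 = 180.2 kN·m.

M_A = 180.2 kN·m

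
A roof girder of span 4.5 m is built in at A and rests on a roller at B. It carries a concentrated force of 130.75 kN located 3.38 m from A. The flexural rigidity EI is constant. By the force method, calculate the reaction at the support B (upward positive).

Release the roller at B. Primary structure: cantilever fixed at A.
Downward deflection at the released point B due to the loads:
  point load 130.75 at a = 3.38: Pa²(3L − a)/(6EI) = 2519/EI
Tip deflection under a unit load at B: L³/(3EI) = 30.38/EI.
The prop prevents deflection at B: R_B = δ_0/δ_{BB} = 2519/30.38 = 82.94 kN.

R_B = 82.94 kN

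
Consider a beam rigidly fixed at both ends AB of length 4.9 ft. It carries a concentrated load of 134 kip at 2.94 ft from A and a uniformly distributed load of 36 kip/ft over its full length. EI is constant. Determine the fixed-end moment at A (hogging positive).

Release both end moments; the primary structure is a simply-supported span AB with redundants M_A and M_B.
On the primary (simply-supported) span, the end slopes from the loading are:
  at A: point load 134 at a = 2.94: Pab(L + b)/(6LEI) = 180.2/EI
  at B: point load 134 at a = 2.94: Pab(L + a)/(6LEI) = 205.9/EI
  at A: UDL 36: wL³/(24EI) = 176.5/EI
  at B: UDL 36: wL³/(24EI) = 176.5/EI
  θ_A0 = 356.6/EI,  θ_B0 = 382.4/EI
Flexibility coefficients: a unit moment at one end gives L/(3EI) there and L/(6EI) at the far end, so f₁₁ = f₂₂ = 1.633/EI and f₁₂ = f₂₁ = 0.8167/EI.
Compatibility — zero rotation at each built-in end:
  1.633 M_A + 0.8167 M_B = 356.6
  0.8167 M_A + 1.633 M_B = 382.4
Solving the pair gives M_A = 135.1 kip·ft and M_B = 166.6 kip·ft (hogging).

M_A = 135.1 kip·ft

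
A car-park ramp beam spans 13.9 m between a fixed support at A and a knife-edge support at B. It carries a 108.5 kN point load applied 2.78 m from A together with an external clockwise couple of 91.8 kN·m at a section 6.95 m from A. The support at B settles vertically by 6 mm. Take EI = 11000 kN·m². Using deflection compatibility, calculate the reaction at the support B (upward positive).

Remove the prop at B; the released (primary) structure is a cantilever built in at A.
Free-end deflection of the primary structure under the applied loading (downward +):
  point load 108.5 at a = 2.78: Pa²(3L − a)/(6EI) = 5439/EI
  clockwise couple 91.8 at a = 6.95: M₀a(2L − a)/(2EI) = 6651/EI
  δ_0 = 12091/EI
Flexibility coefficient — unit upward force at B: δ_{BB} = L³/(3EI) = 895.2/EI.
With EI = 11000 kN·m²: δ_0 = 1.0991 m and δ_{BB} = 0.081382 m/kN.
Compatibility — the beam at B must follow the support down by 0.006 m: δ_0 − R_B·δ_{BB} = 0.006, so R_B = (1.0991 − 0.006)/0.081382 = 13.43 kN.

R_B = 13.43 kN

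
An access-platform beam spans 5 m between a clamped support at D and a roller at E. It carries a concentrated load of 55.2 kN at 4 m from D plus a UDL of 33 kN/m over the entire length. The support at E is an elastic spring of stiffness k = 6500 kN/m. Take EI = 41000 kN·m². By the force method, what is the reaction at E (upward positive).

R_E = 87.49 kN

Remove the prop at E; the released (primary) structure is a cantilever built in at D.
Deflection at E on the released cantilever, summing each load's contribution:
  point load 55.2 at a = 4: Pa²(3L − a)/(6EI) = 1619/EI
  UDL 33: wL⁴/(8EI) = 2578/EI
  δ_0 = 4197/EI
Flexibility coefficient — unit upward force at E: δ_{EE} = L³/(3EI) = 41.67/EI.
With EI = 41000 kN·m²: δ_0 = 0.10237 m and δ_{EE} = 0.001016 m/kN.
Compatibility — the spring shortens by R_E/k under the reaction it provides: δ_0 − R_E·δ_{EE} = R_E/k. With 1/k = 0.000154 m/kN, R_E = δ_0 / (δ_{EE} + 1/k) = 0.10237 / (0.001016 + 0.000154) = 87.49 kN.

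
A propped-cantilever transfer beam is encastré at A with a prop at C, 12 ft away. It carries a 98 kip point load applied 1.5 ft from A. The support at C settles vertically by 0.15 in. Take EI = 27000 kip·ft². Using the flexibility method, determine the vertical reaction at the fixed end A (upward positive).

R_A = 96.38 kip

Take the reaction at C as the redundant and release it; the primary structure is a cantilever fixed at A.
Deflection at C on the released cantilever, summing each load's contribution:
  point load 98 at a = 1.5: Pa²(3L − a)/(6EI) = 1268/EI
Flexibility coefficient — unit upward force at C: δ_{CC} = L³/(3EI) = 576/EI.
With EI = 27000 kip·ft²: δ_0 = 0.046958 ft and δ_{CC} = 0.021333 ft/kip.
Compatibility — the beam at C must follow the support down by 0.0125 ft: δ_0 − R_C·δ_{CC} = 0.0125, so R_C = (0.046958 − 0.0125)/0.021333 = 1.615 kip.
Vertical equilibrium: R_A = ΣP − R_C = 98 − 1.615 = 96.38 kip.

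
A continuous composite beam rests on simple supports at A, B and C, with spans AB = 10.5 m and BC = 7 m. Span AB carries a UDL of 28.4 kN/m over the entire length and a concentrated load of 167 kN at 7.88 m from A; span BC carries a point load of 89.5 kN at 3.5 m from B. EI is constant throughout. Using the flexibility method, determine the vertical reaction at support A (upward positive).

Insert a hinge at B; M_B is the redundant, and each span becomes simply supported.
Rotations at B on the released spans (each span's end-slope, ×1/EI):
  span AB: UDL 28.4: wL³/(24EI) = 1370/EI
  span AB: point load 167 at a = 7.88: Pab(L + a)/(6LEI) = 1006/EI
  span BC: point load 89.5 at a = 3.5: Pab(L + b)/(6LEI) = 274.1/EI
  relative rotation θ_0 = (2376 + 274.1)/EI = 2650/EI
A unit hogging moment at B produces rotation L₁/(3EI) + L₂/(3EI) = 5.833/EI.
Compatibility: M_B·(L₁+L₂)/(3EI) = θ_0, giving M_B = 454.3 kN·m (hogging).
Span AB, ΣM about A with M_B applied at B: R_B^{AB}·10.5 = 2882 + 454.3, so R_B^{AB} = 317.7 kN and R_A = 465.2 − 317.7 = 147.5 kN.

R_A = 147.5 kN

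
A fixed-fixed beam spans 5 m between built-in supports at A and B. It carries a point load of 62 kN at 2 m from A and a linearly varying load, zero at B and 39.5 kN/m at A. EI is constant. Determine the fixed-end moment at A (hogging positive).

M_A = 94.02 kN·m

Release both end moments; the primary structure is a simply-supported span AB with redundants M_A and M_B.
On the primary (simply-supported) span, the end slopes from the loading are:
  at A: point load 62 at a = 2: Pab(L + b)/(6LEI) = 99.2/EI
  at B: point load 62 at a = 2: Pab(L + a)/(6LEI) = 86.8/EI
  at A: triangular load, peak 39.5: w₀L³/(45EI) = 109.7/EI
  at B: triangular load, peak 39.5: 7w₀L³/(360EI) = 96.01/EI
  θ_A0 = 208.9/EI,  θ_B0 = 182.8/EI
Flexibility coefficients: a unit moment at one end gives L/(3EI) there and L/(6EI) at the far end, so f₁₁ = f₂₂ = 1.667/EI and f₁₂ = f₂₁ = 0.8333/EI.
Compatibility — zero rotation at each built-in end:
  1.667 M_A + 0.8333 M_B = 208.9
  0.8333 M_A + 1.667 M_B = 182.8
Solving the pair gives M_A = 94.02 kN·m and M_B = 62.68 kN·m (hogging).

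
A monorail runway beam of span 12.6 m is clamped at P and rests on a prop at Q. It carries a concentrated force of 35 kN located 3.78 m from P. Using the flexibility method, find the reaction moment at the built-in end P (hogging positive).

Choose R_Q as the redundant. The primary structure is the cantilever fixed at P.
Primary-structure tip deflection at Q by superposition:
  point load 35 at a = 3.78: Pa²(3L − a)/(6EI) = 2836/EI
Tip deflection under a unit load at Q: L³/(3EI) = 666.8/EI.
Compatibility at Q: δ_0 − R_Q·δ_{QQ} = 0, so R_Q = 2836/666.8 = 4.253 kN.
Moment equilibrium about P: M_P = Σ(load moments about P) − R_Q·L = 132.3 − 4.253×12.6 = 78.72 kN·m.

M_P = 78.72 kN·m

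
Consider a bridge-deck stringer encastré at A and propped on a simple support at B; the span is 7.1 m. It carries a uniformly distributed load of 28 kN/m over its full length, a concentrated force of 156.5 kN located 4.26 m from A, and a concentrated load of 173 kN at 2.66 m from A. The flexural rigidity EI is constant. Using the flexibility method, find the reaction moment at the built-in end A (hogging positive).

M_A = 597 kN·m

Remove the prop at B; the released (primary) structure is a cantilever built in at A.
Primary-structure tip deflection at B by superposition:
  UDL 28: wL⁴/(8EI) = 8894/EI
  point load 156.5 at a = 4.26: Pa²(3L − a)/(6EI) = 8066/EI
  point load 173 at a = 2.66: Pa²(3L − a)/(6EI) = 3803/EI
  δ_0 = 20763/EI
Tip deflection under a unit load at B: L³/(3EI) = 119.3/EI.
Compatibility at B: δ_0 − R_B·δ_{BB} = 0, so R_B = 20763/119.3 = 174 kN.
Moment equilibrium about A: M_A = Σ(load moments about A) − R_B·L = 1833 − 174×7.1 = 597 kN·m.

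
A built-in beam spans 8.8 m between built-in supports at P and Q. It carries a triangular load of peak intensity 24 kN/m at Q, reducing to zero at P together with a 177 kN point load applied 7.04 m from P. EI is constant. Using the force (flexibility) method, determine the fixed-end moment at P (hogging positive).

M_P = 111.8 kN·m

Take the two fixed-end moments M_P, M_Q as redundants; the released structure is the simple span PQ.
Simple-span end rotations at P and Q under the given loads:
  at P: triangular load, peak 24: 7w₀L³/(360EI) = 318/EI
  at Q: triangular load, peak 24: w₀L³/(45EI) = 363.5/EI
  at P: point load 177 at a = 7.04: Pab(L + b)/(6LEI) = 438.6/EI
  at Q: point load 177 at a = 7.04: Pab(L + a)/(6LEI) = 657.9/EI
  θ_P0 = 756.6/EI,  θ_Q0 = 1021/EI
Flexibility coefficients: a unit moment at one end gives L/(3EI) there and L/(6EI) at the far end, so f₁₁ = f₂₂ = 2.933/EI and f₁₂ = f₂₁ = 1.467/EI.
Compatibility — zero rotation at each built-in end:
  2.933 M_P + 1.467 M_Q = 756.6
  1.467 M_P + 2.933 M_Q = 1021
Solving the pair gives M_P = 111.8 kN·m and M_Q = 292.3 kN·m (hogging).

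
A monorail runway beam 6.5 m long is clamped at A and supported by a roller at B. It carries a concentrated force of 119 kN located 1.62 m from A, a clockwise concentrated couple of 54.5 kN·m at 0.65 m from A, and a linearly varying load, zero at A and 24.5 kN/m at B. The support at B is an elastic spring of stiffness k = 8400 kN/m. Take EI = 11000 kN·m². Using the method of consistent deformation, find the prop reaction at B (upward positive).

Choose R_B as the redundant. The primary structure is the cantilever fixed at A.
Free-end deflection of the primary structure under the applied loading (downward +):
  point load 119 at a = 1.62: Pa²(3L − a)/(6EI) = 930.7/EI
  clockwise couple 54.5 at a = 0.65: M₀a(2L − a)/(2EI) = 218.7/EI
  triangular load, peak 24.5 at the free end: 11w₀L⁴/(120EI) = 4009/EI
  δ_0 = 5158/EI
Tip deflection under a unit load at B: L³/(3EI) = 91.54/EI.
With EI = 11000 kN·m²: δ_0 = 0.46894 m and δ_{BB} = 0.008322 m/kN.
Compatibility — the spring shortens by R_B/k under the reaction it provides: δ_0 − R_B·δ_{BB} = R_B/k. With 1/k = 0.000119 m/kN, R_B = δ_0 / (δ_{BB} + 1/k) = 0.46894 / (0.008322 + 0.000119) = 55.56 kN.

R_B = 55.56 kN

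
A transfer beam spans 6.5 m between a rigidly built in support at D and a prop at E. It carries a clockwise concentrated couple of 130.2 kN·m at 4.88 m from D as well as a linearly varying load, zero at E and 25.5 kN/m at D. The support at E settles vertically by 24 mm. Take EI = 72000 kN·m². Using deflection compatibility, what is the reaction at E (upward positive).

Release the roller at E. Primary structure: cantilever fixed at D.
Downward deflection at the released point E due to the loads:
  clockwise couple 130.2 at a = 4.88: M₀a(2L − a)/(2EI) = 2580/EI
  triangular load, peak 25.5 at the fixed end: w₀L⁴/(30EI) = 1517/EI
  δ_0 = 4097/EI
Flexibility coefficient — unit upward force at E: δ_{EE} = L³/(3EI) = 91.54/EI.
With EI = 72000 kN·m²: δ_0 = 0.056902 m and δ_{EE} = 0.001271 m/kN.
Compatibility — the beam at E must follow the support down by 0.024 m: δ_0 − R_E·δ_{EE} = 0.024, so R_E = (0.056902 − 0.024)/0.001271 = 25.88 kN.

R_E = 25.88 kN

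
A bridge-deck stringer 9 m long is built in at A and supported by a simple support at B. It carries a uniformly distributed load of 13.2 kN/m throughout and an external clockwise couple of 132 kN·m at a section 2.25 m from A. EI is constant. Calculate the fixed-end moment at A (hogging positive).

M_A = 179 kN·m

Release the roller at B. Primary structure: cantilever fixed at A.
Deflection at B on the released cantilever, summing each load's contribution:
  UDL 13.2: wL⁴/(8EI) = 10826/EI
  clockwise couple 132 at a = 2.25: M₀a(2L − a)/(2EI) = 2339/EI
  δ_0 = 13165/EI
Tip deflection under a unit load at B: L³/(3EI) = 243/EI.
Compatibility at B: δ_0 − R_B·δ_{BB} = 0, so R_B = 13165/243 = 54.17 kN.
Moment equilibrium about A: M_A = Σ(load moments about A) − R_B·L = 666.6 − 54.17×9 = 179 kN·m.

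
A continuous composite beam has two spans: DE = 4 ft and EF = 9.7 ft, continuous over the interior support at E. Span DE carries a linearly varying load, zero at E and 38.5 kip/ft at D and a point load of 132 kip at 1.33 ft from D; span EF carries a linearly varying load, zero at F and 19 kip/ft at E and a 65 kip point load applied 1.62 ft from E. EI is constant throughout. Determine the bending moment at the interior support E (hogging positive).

M_E = 174.6 kip·ft

Take M_E as the redundant. Released structure: two simple spans DE and EF with a hinge at E.
Discontinuity in slope at E on the released structure — sum the simple-span end rotations:
  span DE: triangular load, peak 38.5: 7w₀L³/(360EI) = 47.91/EI
  span DE: point load 132 at a = 1.33: Pab(L + a)/(6LEI) = 104.1/EI
  span EF: triangular load, peak 19: w₀L³/(45EI) = 385.4/EI
  span EF: point load 65 at a = 1.62: Pab(L + b)/(6LEI) = 259.9/EI
  relative rotation θ_0 = (152 + 645.3)/EI = 797.3/EI
A unit hogging moment at E produces rotation L₁/(3EI) + L₂/(3EI) = 4.567/EI.
Slope continuity at E: θ_0 = M_E·4.567/EI, so M_E = 797.3/4.567 = 174.6 kip·ft (hogging).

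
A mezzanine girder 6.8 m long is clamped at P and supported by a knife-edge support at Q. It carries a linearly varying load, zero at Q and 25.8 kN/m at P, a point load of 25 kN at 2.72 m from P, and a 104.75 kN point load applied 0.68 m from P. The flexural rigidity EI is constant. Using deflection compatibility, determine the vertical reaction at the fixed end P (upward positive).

R_P = 193.2 kN

Choose R_Q as the redundant. The primary structure is the cantilever fixed at P.
Downward deflection at the released point Q due to the loads:
  triangular load, peak 25.8 at the fixed end: w₀L⁴/(30EI) = 1839/EI
  point load 25 at a = 2.72: Pa²(3L − a)/(6EI) = 545/EI
  point load 104.75 at a = 0.68: Pa²(3L − a)/(6EI) = 159.2/EI
  δ_0 = 2543/EI
Flexibility coefficient — unit upward force at Q: δ_{QQ} = L³/(3EI) = 104.8/EI.
Compatibility at Q: δ_0 − R_Q·δ_{QQ} = 0, so R_Q = 2543/104.8 = 24.26 kN.
Vertical equilibrium: R_P = ΣP − R_Q = 217.5 − 24.26 = 193.2 kN.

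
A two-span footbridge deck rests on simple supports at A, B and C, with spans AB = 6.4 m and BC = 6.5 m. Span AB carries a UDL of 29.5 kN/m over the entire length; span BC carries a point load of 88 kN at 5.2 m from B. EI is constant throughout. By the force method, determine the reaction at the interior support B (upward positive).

Insert a hinge at B; M_B is the redundant, and each span becomes simply supported.
Rotations at B on the released spans (each span's end-slope, ×1/EI):
  span AB: UDL 29.5: wL³/(24EI) = 322.2/EI
  span BC: point load 88 at a = 5.2: Pab(L + b)/(6LEI) = 119/EI
  relative rotation θ_0 = (322.2 + 119)/EI = 441.2/EI
A unit hogging moment at B produces rotation L₁/(3EI) + L₂/(3EI) = 4.3/EI.
Compatibility: M_B·(L₁+L₂)/(3EI) = θ_0, giving M_B = 102.6 kN·m (hogging).
Span AB, ΣM about A with M_B applied at B: R_B^{AB}·6.4 = 604.2 + 102.6, so R_B^{AB} = 110.4 kN and R_A = 188.8 − 110.4 = 78.37 kN.
Span BC, ΣM about C: R_B^{BC}·6.5 = 114.4 + 102.6, so R_B^{BC} = 33.39 kN and R_C = 88 − 33.39 = 54.61 kN.
R_B = 110.4 + 33.39 = 143.8 kN.

R_B = 143.8 kN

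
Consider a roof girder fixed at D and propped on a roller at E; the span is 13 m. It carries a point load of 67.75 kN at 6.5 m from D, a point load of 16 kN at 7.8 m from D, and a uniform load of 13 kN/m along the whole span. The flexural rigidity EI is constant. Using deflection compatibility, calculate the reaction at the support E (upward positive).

R_E = 91.46 kN

Remove the prop at E; the released (primary) structure is a cantilever built in at D.
Primary-structure tip deflection at E by superposition:
  point load 67.75 at a = 6.5: Pa²(3L − a)/(6EI) = 15505/EI
  point load 16 at a = 7.8: Pa²(3L − a)/(6EI) = 5062/EI
  UDL 13: wL⁴/(8EI) = 46412/EI
  δ_0 = 66978/EI
Flexibility coefficient — unit upward force at E: δ_{EE} = L³/(3EI) = 732.3/EI.
Compatibility at E: δ_0 − R_E·δ_{EE} = 0, so R_E = 66978/732.3 = 91.46 kN.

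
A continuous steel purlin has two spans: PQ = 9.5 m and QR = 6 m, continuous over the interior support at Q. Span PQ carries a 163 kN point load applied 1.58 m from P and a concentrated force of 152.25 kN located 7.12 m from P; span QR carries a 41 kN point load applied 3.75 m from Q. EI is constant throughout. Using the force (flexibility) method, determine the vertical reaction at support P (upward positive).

Release continuity at Q by inserting a hinge; the redundant is the internal moment M_Q. The primary structure is two simply-supported spans PQ and QR.
End slopes at the hinge Q, treating each span as simply supported:
  span PQ: point load 163 at a = 1.58: Pab(L + a)/(6LEI) = 396.5/EI
  span PQ: point load 152.25 at a = 7.12: Pab(L + a)/(6LEI) = 752.3/EI
  span QR: point load 41 at a = 3.75: Pab(L + b)/(6LEI) = 79.28/EI
  relative rotation θ_0 = (1149 + 79.28)/EI = 1228/EI
A unit hogging moment at Q produces rotation L₁/(3EI) + L₂/(3EI) = 5.167/EI.
Compatibility: M_Q·(L₁+L₂)/(3EI) = θ_0, giving M_Q = 237.7 kN·m (hogging).
Span PQ, ΣM about P with M_Q applied at Q: R_Q^{PQ}·9.5 = 1342 + 237.7, so R_Q^{PQ} = 166.2 kN and R_P = 315.2 − 166.2 = 149 kN.

R_P = 149 kN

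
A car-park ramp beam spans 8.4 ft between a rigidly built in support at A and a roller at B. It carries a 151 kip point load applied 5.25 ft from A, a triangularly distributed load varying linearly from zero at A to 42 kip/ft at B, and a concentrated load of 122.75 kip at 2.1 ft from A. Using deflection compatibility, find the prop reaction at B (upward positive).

R_B = 177.6 kip

Choose R_B as the redundant. The primary structure is the cantilever fixed at A.
Primary-structure tip deflection at B by superposition:
  point load 151 at a = 5.25: Pa²(3L − a)/(6EI) = 13838/EI
  triangular load, peak 42 at the free end: 11w₀L⁴/(120EI) = 19168/EI
  point load 122.75 at a = 2.1: Pa²(3L − a)/(6EI) = 2084/EI
  δ_0 = 35091/EI
Flexibility coefficient — unit upward force at B: δ_{BB} = L³/(3EI) = 197.6/EI.
The prop prevents deflection at B: R_B = δ_0/δ_{BB} = 35091/197.6 = 177.6 kip.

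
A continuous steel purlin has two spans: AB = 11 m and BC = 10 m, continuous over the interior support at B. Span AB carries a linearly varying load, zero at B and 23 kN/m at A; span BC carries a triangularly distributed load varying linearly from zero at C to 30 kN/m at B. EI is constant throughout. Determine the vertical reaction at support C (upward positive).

Take M_B as the redundant. Released structure: two simple spans AB and BC with a hinge at B.
Rotations at B on the released spans (each span's end-slope, ×1/EI):
  span AB: triangular load, peak 23: 7w₀L³/(360EI) = 595.3/EI
  span BC: triangular load, peak 30: w₀L³/(45EI) = 666.7/EI
  relative rotation θ_0 = (595.3 + 666.7)/EI = 1262/EI
A unit hogging moment at B produces rotation L₁/(3EI) + L₂/(3EI) = 7/EI.
Slope continuity at B: θ_0 = M_B·7/EI, so M_B = 1262/7 = 180.3 kN·m (hogging).
Span BC, ΣM about C: R_B^{BC}·10 = 1000 + 180.3, so R_B^{BC} = 118 kN and R_C = 150 − 118 = 31.97 kN.

R_C = 31.97 kN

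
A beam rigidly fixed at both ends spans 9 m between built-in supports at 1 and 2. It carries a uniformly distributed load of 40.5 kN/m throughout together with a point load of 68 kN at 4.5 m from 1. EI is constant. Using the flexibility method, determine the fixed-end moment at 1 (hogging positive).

M_1 = 349.9 kN·m

Release both end moments; the primary structure is a simply-supported span 12 with redundants M_1 and M_2.
On the primary (simply-supported) span, the end slopes from the loading are:
  at 1: UDL 40.5: wL³/(24EI) = 1230/EI
  at 2: UDL 40.5: wL³/(24EI) = 1230/EI
  at 1: point load 68 at a = 4.5: Pab(L + b)/(6LEI) = 344.2/EI
  at 2: point load 68 at a = 4.5: Pab(L + a)/(6LEI) = 344.2/EI
  θ_10 = 1574/EI,  θ_20 = 1574/EI
Flexibility coefficients: a unit moment at one end gives L/(3EI) there and L/(6EI) at the far end, so f₁₁ = f₂₂ = 3/EI and f₁₂ = f₂₁ = 1.5/EI.
Compatibility — zero rotation at each built-in end:
  3 M_1 + 1.5 M_2 = 1574
  1.5 M_1 + 3 M_2 = 1574
Solving the pair gives M_1 = 349.9 kN·m and M_2 = 349.9 kN·m (hogging).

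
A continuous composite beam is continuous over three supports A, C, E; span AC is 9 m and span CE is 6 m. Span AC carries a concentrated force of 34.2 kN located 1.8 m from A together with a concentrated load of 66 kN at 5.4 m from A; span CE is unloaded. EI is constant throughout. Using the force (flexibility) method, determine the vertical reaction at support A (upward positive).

R_A = 44.19 kN

Release continuity at C by inserting a hinge; the redundant is the internal moment M_C. The primary structure is two simply-supported spans AC and CE.
Discontinuity in slope at C on the released structure — sum the simple-span end rotations:
  span AC: point load 34.2 at a = 1.8: Pab(L + a)/(6LEI) = 88.65/EI
  span AC: point load 66 at a = 5.4: Pab(L + a)/(6LEI) = 342.1/EI
  relative rotation θ_0 = (430.8 + 0)/EI = 430.8/EI
A unit hogging moment at C produces rotation L₁/(3EI) + L₂/(3EI) = 5/EI.
Slope continuity at C: θ_0 = M_C·5/EI, so M_C = 430.8/5 = 86.16 kN·m (hogging).
Span AC, ΣM about A with M_C applied at C: R_C^{AC}·9 = 418 + 86.16, so R_C^{AC} = 56.01 kN and R_A = 100.2 − 56.01 = 44.19 kN.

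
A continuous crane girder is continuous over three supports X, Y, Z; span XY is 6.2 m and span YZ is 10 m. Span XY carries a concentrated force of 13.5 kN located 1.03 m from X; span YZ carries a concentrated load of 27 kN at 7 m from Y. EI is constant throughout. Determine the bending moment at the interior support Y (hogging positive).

Release continuity at Y by inserting a hinge; the redundant is the internal moment M_Y. The primary structure is two simply-supported spans XY and YZ.
End slopes at the hinge Y, treating each span as simply supported:
  span XY: point load 13.5 at a = 1.03: Pab(L + a)/(6LEI) = 13.97/EI
  span YZ: point load 27 at a = 7: Pab(L + b)/(6LEI) = 122.8/EI
  relative rotation θ_0 = (13.97 + 122.8)/EI = 136.8/EI
A unit hogging moment at Y produces rotation L₁/(3EI) + L₂/(3EI) = 5.4/EI.
Compatibility: M_Y·(L₁+L₂)/(3EI) = θ_0, giving M_Y = 25.34 kN·m (hogging).

M_Y = 25.34 kN·m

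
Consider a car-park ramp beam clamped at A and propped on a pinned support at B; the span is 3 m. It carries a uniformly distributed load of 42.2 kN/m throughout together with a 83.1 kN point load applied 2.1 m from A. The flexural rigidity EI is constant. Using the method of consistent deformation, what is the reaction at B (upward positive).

R_B = 94.3 kN

Remove the prop at B; the released (primary) structure is a cantilever built in at A.
Primary-structure tip deflection at B by superposition:
  UDL 42.2: wL⁴/(8EI) = 427.3/EI
  point load 83.1 at a = 2.1: Pa²(3L − a)/(6EI) = 421.4/EI
  δ_0 = 848.7/EI
Tip deflection under a unit load at B: L³/(3EI) = 9/EI.
The prop prevents deflection at B: R_B = δ_0/δ_{BB} = 848.7/9 = 94.3 kN.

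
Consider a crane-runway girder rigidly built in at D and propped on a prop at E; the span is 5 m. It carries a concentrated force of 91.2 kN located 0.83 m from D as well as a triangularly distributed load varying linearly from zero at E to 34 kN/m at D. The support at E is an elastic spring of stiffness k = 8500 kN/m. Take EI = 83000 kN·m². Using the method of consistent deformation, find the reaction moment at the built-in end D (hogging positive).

Remove the prop at E; the released (primary) structure is a cantilever built in at D.
Deflection at E on the released cantilever, summing each load's contribution:
  point load 91.2 at a = 0.83: Pa²(3L − a)/(6EI) = 148.4/EI
  triangular load, peak 34 at the fixed end: w₀L⁴/(30EI) = 708.3/EI
  δ_0 = 856.7/EI
Tip deflection under a unit load at E: L³/(3EI) = 41.67/EI.
With EI = 83000 kN·m²: δ_0 = 0.010322 m and δ_{EE} = 0.000502 m/kN.
Compatibility — the spring shortens by R_E/k under the reaction it provides: δ_0 − R_E·δ_{EE} = R_E/k. With 1/k = 0.000118 m/kN, R_E = δ_0 / (δ_{EE} + 1/k) = 0.010322 / (0.000502 + 0.000118) = 16.66 kN.
Moment equilibrium about D: M_D = Σ(load moments about D) − R_E·L = 217.4 − 16.66×5 = 134.1 kN·m.

M_D = 134.1 kN·m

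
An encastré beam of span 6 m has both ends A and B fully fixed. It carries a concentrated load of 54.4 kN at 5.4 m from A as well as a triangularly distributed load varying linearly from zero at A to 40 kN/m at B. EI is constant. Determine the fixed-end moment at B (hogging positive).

M_B = 98.44 kN·m

Take the two fixed-end moments M_A, M_B as redundants; the released structure is the simple span AB.
On the primary (simply-supported) span, the end slopes from the loading are:
  at A: point load 54.4 at a = 5.4: Pab(L + b)/(6LEI) = 32.31/EI
  at B: point load 54.4 at a = 5.4: Pab(L + a)/(6LEI) = 55.81/EI
  at A: triangular load, peak 40: 7w₀L³/(360EI) = 168/EI
  at B: triangular load, peak 40: w₀L³/(45EI) = 192/EI
  θ_A0 = 200.3/EI,  θ_B0 = 247.8/EI
Flexibility coefficients: a unit moment at one end gives L/(3EI) there and L/(6EI) at the far end, so f₁₁ = f₂₂ = 2/EI and f₁₂ = f₂₁ = 1/EI.
Compatibility — zero rotation at each built-in end:
  2 M_A + 1 M_B = 200.3
  1 M_A + 2 M_B = 247.8
Solving the pair gives M_A = 50.94 kN·m and M_B = 98.44 kN·m (hogging).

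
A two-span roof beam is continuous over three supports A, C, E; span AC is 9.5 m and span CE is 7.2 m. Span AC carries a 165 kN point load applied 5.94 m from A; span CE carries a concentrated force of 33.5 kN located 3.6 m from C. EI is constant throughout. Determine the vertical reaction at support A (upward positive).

R_A = 41.91 kN

Insert a hinge at C; M_C is the redundant, and each span becomes simply supported.
End slopes at the hinge C, treating each span as simply supported:
  span AC: point load 165 at a = 5.94: Pab(L + a)/(6LEI) = 945.1/EI
  span CE: point load 33.5 at a = 3.6: Pab(L + b)/(6LEI) = 108.5/EI
  relative rotation θ_0 = (945.1 + 108.5)/EI = 1054/EI
A unit hogging moment at C produces rotation L₁/(3EI) + L₂/(3EI) = 5.567/EI.
Compatibility: M_C·(L₁+L₂)/(3EI) = θ_0, giving M_C = 189.3 kN·m (hogging).
Span AC, ΣM about A with M_C applied at C: R_C^{AC}·9.5 = 980.1 + 189.3, so R_C^{AC} = 123.1 kN and R_A = 165 − 123.1 = 41.91 kN.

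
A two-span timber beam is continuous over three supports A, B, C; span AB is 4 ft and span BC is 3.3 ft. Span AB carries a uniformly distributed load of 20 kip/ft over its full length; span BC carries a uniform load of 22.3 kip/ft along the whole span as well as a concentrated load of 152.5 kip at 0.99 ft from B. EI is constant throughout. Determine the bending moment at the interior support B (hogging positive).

Insert a hinge at B; M_B is the redundant, and each span becomes simply supported.
Rotations at B on the released spans (each span's end-slope, ×1/EI):
  span AB: UDL 20: wL³/(24EI) = 53.33/EI
  span BC: UDL 22.3: wL³/(24EI) = 33.39/EI
  span BC: point load 152.5 at a = 0.99: Pab(L + b)/(6LEI) = 98.81/EI
  relative rotation θ_0 = (53.33 + 132.2)/EI = 185.5/EI
A unit hogging moment at B produces rotation L₁/(3EI) + L₂/(3EI) = 2.433/EI.
Slope continuity at B: θ_0 = M_B·2.433/EI, so M_B = 185.5/2.433 = 76.25 kip·ft (hogging).

M_B = 76.25 kip·ft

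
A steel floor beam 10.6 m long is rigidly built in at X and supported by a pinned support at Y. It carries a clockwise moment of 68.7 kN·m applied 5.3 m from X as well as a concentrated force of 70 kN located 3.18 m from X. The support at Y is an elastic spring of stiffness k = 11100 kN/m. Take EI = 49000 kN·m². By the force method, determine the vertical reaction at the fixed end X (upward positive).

Choose R_Y as the redundant. The primary structure is the cantilever fixed at X.
Deflection at Y on the released cantilever, summing each load's contribution:
  clockwise couple 68.7 at a = 5.3: M₀a(2L − a)/(2EI) = 2895/EI
  point load 70 at a = 3.18: Pa²(3L − a)/(6EI) = 3377/EI
  δ_0 = 6271/EI
Flexibility coefficient — unit upward force at Y: δ_{YY} = L³/(3EI) = 397/EI.
With EI = 49000 kN·m²: δ_0 = 0.12798 m and δ_{YY} = 0.008102 m/kN.
Compatibility — the spring shortens by R_Y/k under the reaction it provides: δ_0 − R_Y·δ_{YY} = R_Y/k. With 1/k = 0.00009 m/kN, R_Y = δ_0 / (δ_{YY} + 1/k) = 0.12798 / (0.008102 + 0.00009) = 15.62 kN.
Vertical equilibrium: R_X = ΣP − R_Y = 70 − 15.62 = 54.38 kN.

R_X = 54.38 kN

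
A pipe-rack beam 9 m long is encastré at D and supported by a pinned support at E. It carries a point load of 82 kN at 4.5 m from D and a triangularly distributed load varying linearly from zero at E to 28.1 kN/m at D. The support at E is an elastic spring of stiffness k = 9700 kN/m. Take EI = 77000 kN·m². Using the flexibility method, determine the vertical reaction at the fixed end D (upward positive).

Remove the prop at E; the released (primary) structure is a cantilever built in at D.
Free-end deflection of the primary structure under the applied loading (downward +):
  point load 82 at a = 4.5: Pa²(3L − a)/(6EI) = 6227/EI
  triangular load, peak 28.1 at the fixed end: w₀L⁴/(30EI) = 6145/EI
  δ_0 = 12372/EI
Tip deflection under a unit load at E: L³/(3EI) = 243/EI.
With EI = 77000 kN·m²: δ_0 = 0.16068 m and δ_{EE} = 0.003156 m/kN.
Compatibility — the spring shortens by R_E/k under the reaction it provides: δ_0 − R_E·δ_{EE} = R_E/k. With 1/k = 0.000103 m/kN, R_E = δ_0 / (δ_{EE} + 1/k) = 0.16068 / (0.003156 + 0.000103) = 49.3 kN.
Vertical equilibrium: R_D = ΣP − R_E = 208.4 − 49.3 = 159.1 kN.

R_D = 159.1 kN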